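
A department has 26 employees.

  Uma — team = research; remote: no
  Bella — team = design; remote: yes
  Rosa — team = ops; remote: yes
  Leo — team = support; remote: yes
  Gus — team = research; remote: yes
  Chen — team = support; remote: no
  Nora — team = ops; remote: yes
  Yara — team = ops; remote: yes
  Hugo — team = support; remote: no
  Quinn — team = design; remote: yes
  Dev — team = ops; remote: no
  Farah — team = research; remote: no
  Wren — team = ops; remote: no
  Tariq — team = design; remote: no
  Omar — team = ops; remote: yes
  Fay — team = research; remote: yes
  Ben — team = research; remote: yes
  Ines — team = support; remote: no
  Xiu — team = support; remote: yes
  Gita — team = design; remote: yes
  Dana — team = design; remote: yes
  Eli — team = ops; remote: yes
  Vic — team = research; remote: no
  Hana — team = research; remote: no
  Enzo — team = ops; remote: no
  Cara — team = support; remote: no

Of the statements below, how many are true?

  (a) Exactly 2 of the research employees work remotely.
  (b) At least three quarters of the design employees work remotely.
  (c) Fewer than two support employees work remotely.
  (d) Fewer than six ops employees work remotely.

2

(a) research: |A| = 7, |A ∩ B| = 3; needs |A ∩ B| = 2 — false.
(b) design: |A| = 5, |A ∩ B| = 4; needs |A ∩ B| / |A| ≥ 3/4 — true.
(c) support: |A| = 6, |A ∩ B| = 2; needs |A ∩ B| < 2 — false.
(d) ops: |A| = 8, |A ∩ B| = 5; needs |A ∩ B| < 6 — true.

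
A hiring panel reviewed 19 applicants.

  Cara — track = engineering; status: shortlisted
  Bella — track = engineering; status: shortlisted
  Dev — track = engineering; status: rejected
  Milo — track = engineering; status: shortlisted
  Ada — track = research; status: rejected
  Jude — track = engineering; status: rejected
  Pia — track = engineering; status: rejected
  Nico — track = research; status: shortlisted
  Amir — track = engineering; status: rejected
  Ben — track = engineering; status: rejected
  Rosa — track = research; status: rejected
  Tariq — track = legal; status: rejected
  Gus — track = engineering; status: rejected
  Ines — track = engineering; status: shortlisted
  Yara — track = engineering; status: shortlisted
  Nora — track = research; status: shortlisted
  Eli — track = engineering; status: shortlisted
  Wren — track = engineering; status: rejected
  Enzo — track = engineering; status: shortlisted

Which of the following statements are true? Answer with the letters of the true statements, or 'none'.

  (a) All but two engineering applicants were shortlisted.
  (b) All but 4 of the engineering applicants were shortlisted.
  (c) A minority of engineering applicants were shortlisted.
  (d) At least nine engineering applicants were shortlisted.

|A| = 14, |A ∩ B| = 7, |A ∖ B| = 7.
(a) |A ∖ B| = 2: fails.
(b) |A ∖ B| = 4: fails.
(c) |A ∩ B| < |A ∖ B|: fails.
(d) |A ∩ B| ≥ 9: fails.

none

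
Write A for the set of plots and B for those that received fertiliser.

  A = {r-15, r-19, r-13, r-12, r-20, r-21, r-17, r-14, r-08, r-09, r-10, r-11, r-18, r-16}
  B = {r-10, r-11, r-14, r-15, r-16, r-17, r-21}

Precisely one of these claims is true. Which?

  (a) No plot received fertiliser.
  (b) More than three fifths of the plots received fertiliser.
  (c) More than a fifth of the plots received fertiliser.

(c)

|A| = 14, |A ∩ B| = 7, |A ∖ B| = 7.
(a) requires A ∩ B = ∅ (|A ∩ B| = 0): false.
(b) requires |A ∩ B| / |A| > 3/5: false.
(c) requires |A ∩ B| / |A| > 1/5: true.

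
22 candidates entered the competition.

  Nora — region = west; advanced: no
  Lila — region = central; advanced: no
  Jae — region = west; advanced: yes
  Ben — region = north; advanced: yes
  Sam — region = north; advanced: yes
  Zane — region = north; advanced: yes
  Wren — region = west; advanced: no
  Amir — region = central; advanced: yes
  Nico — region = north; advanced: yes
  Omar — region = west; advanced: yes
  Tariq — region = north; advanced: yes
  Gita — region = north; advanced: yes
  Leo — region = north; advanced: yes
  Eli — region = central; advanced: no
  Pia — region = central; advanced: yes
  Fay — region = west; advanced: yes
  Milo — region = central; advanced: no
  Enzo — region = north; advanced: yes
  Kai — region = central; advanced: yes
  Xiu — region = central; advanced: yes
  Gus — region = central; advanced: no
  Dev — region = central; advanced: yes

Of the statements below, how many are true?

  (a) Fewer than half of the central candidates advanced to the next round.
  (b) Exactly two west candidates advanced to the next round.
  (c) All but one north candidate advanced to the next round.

0

(a) central: |A| = 9, |A ∩ B| = 5; needs |A ∩ B| < |A ∖ B| — false.
(b) west: |A| = 5, |A ∩ B| = 3; needs |A ∩ B| = 2 — false.
(c) north: |A| = 8, |A ∩ B| = 8; needs |A ∖ B| = 1 — false.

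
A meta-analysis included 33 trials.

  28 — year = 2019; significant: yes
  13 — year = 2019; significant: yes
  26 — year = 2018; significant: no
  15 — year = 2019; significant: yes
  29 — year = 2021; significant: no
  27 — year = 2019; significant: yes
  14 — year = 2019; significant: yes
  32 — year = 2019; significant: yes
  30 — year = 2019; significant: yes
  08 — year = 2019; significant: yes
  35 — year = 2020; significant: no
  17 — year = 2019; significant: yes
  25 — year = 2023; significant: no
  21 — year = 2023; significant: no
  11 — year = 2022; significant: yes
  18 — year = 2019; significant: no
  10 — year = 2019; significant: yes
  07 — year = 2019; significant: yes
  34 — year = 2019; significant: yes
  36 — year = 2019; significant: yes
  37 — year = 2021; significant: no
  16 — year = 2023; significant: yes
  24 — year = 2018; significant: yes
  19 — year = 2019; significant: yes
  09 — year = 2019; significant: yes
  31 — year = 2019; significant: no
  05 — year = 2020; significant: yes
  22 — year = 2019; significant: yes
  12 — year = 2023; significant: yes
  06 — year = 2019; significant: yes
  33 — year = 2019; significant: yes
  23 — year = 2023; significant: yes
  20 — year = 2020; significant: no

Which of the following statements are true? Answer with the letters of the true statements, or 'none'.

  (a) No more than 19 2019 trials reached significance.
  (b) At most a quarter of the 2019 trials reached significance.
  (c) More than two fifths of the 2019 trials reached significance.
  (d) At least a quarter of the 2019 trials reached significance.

(a), (c), (d)

|A| = 20, |A ∩ B| = 18, |A ∖ B| = 2.
(a) |A ∩ B| ≤ 19: holds.
(b) |A ∩ B| / |A| ≤ 1/4: fails.
(c) |A ∩ B| / |A| > 2/5: holds.
(d) |A ∩ B| / |A| ≥ 1/4: holds.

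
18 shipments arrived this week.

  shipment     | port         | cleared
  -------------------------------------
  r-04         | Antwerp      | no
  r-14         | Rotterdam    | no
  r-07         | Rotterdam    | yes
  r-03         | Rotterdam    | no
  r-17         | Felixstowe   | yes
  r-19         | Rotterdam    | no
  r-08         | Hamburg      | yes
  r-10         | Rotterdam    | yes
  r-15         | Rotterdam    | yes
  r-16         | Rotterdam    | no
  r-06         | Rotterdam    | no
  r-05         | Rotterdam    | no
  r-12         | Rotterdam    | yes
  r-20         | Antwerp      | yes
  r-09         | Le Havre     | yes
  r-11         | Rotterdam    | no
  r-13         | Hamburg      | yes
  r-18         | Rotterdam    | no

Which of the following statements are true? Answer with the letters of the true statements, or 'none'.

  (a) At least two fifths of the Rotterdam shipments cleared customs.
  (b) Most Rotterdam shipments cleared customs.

none

|A| = 12, |A ∩ B| = 4, |A ∖ B| = 8.
(a) |A ∩ B| / |A| ≥ 2/5: fails.
(b) |A ∩ B| > |A ∖ B|: fails.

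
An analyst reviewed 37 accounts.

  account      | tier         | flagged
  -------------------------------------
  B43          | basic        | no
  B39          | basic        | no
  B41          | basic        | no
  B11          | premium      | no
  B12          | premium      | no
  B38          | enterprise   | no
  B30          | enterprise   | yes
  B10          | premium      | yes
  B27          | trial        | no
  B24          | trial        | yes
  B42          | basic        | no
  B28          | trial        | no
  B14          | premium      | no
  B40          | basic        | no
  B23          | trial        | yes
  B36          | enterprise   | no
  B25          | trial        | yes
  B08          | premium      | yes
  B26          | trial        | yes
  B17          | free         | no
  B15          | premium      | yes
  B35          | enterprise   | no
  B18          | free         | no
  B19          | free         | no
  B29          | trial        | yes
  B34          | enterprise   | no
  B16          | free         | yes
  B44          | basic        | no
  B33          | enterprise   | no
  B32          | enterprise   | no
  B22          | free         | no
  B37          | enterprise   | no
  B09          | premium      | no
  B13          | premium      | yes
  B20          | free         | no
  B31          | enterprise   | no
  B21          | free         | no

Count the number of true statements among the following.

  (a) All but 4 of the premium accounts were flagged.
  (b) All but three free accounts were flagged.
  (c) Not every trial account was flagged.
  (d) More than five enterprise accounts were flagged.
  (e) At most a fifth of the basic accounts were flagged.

(a) premium: |A| = 8, |A ∩ B| = 4; needs |A ∖ B| = 4 — true.
(b) free: |A| = 7, |A ∩ B| = 1; needs |A ∖ B| = 3 — false.
(c) trial: |A| = 7, |A ∩ B| = 5; needs A ⊄ B (|A ∖ B| ≥ 1) — true.
(d) enterprise: |A| = 9, |A ∩ B| = 1; needs |A ∩ B| > 5 — false.
(e) basic: |A| = 6, |A ∩ B| = 0; needs |A ∩ B| / |A| ≤ 1/5 — true.

3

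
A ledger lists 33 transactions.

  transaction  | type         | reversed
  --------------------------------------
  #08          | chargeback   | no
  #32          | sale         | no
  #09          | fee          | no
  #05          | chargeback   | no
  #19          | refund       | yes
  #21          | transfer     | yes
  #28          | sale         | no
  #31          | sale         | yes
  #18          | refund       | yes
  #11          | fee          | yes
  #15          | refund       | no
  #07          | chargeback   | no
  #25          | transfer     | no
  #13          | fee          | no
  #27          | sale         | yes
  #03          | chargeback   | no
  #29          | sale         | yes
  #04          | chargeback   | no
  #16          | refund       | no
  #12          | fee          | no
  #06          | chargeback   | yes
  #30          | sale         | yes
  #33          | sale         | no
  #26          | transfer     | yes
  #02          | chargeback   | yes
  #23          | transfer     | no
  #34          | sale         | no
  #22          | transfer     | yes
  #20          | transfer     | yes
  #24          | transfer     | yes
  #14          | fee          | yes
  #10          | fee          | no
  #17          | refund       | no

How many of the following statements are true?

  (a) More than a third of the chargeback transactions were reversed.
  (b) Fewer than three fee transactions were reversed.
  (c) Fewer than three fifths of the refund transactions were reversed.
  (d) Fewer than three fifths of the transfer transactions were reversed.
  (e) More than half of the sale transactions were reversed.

(a) chargeback: |A| = 7, |A ∩ B| = 2; needs |A ∩ B| / |A| > 1/3 — false.
(b) fee: |A| = 6, |A ∩ B| = 2; needs |A ∩ B| < 3 — true.
(c) refund: |A| = 5, |A ∩ B| = 2; needs |A ∩ B| / |A| < 3/5 — true.
(d) transfer: |A| = 7, |A ∩ B| = 5; needs |A ∩ B| / |A| < 3/5 — false.
(e) sale: |A| = 8, |A ∩ B| = 4; needs |A ∩ B| > |A ∖ B| — false.

2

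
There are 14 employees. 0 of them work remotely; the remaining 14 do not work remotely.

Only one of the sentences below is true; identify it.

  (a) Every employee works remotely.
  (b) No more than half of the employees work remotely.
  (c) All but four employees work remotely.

(b)

|A| = 14, |A ∩ B| = 0, |A ∖ B| = 14.
(a) requires A ⊆ B, i.e. every element of A is in B (|A ∖ B| = 0): false.
(b) requires |A ∩ B| ≤ |A ∖ B|: true.
(c) requires |A ∖ B| = 4: false.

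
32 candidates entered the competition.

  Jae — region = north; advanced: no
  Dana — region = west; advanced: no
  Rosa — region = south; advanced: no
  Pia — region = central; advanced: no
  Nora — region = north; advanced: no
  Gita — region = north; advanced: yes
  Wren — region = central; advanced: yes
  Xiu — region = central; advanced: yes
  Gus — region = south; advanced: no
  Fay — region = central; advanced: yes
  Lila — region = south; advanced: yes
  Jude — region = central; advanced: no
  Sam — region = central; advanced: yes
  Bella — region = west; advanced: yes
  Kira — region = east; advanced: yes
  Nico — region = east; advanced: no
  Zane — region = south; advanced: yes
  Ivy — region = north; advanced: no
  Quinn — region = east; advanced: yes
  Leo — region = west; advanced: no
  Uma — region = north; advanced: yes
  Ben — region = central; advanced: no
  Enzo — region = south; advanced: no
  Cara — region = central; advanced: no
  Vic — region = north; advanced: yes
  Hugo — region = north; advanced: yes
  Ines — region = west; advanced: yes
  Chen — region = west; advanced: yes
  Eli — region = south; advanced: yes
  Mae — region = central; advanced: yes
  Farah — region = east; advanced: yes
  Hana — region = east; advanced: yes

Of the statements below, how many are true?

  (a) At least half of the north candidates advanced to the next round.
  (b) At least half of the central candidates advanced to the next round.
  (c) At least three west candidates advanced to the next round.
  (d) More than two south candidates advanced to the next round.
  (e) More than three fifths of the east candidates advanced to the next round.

(a) north: |A| = 7, |A ∩ B| = 4; needs |A ∩ B| ≥ |A ∖ B| — true.
(b) central: |A| = 9, |A ∩ B| = 5; needs |A ∩ B| ≥ |A ∖ B| — true.
(c) west: |A| = 5, |A ∩ B| = 3; needs |A ∩ B| ≥ 3 — true.
(d) south: |A| = 6, |A ∩ B| = 3; needs |A ∩ B| > 2 — true.
(e) east: |A| = 5, |A ∩ B| = 4; needs |A ∩ B| / |A| > 3/5 — true.

5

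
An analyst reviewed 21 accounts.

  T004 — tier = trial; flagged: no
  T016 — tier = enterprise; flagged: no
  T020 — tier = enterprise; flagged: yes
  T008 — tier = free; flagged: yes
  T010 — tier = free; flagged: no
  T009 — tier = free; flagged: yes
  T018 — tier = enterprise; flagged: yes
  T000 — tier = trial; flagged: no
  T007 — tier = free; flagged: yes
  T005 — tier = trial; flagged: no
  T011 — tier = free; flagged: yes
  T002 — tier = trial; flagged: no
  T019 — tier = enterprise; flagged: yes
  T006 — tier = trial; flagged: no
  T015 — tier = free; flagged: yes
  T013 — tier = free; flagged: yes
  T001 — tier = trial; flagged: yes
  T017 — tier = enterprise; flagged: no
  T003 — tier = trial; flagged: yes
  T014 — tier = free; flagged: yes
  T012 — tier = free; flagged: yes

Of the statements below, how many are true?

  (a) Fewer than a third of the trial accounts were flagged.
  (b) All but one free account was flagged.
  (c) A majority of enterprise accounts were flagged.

3

(a) trial: |A| = 7, |A ∩ B| = 2; needs |A ∩ B| / |A| < 1/3 — true.
(b) free: |A| = 9, |A ∩ B| = 8; needs |A ∖ B| = 1 — true.
(c) enterprise: |A| = 5, |A ∩ B| = 3; needs |A ∩ B| > |A ∖ B| — true.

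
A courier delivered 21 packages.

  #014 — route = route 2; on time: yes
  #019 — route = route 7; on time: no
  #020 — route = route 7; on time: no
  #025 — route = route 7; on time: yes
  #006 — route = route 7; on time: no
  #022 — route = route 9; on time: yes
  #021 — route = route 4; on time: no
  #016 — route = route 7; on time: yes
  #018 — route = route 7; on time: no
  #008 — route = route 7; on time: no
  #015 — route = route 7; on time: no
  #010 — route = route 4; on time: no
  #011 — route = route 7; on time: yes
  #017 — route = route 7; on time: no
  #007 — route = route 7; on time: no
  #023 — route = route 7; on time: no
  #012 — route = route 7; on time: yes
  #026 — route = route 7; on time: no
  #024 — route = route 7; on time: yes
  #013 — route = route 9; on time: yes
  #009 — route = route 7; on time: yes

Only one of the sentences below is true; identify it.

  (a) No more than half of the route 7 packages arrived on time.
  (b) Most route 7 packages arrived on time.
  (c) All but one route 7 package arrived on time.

|A| = 16, |A ∩ B| = 6, |A ∖ B| = 10.
(a) requires |A ∩ B| ≤ |A ∖ B|: true.
(b) requires |A ∩ B| > |A ∖ B|: false.
(c) requires |A ∖ B| = 1: false.

(a)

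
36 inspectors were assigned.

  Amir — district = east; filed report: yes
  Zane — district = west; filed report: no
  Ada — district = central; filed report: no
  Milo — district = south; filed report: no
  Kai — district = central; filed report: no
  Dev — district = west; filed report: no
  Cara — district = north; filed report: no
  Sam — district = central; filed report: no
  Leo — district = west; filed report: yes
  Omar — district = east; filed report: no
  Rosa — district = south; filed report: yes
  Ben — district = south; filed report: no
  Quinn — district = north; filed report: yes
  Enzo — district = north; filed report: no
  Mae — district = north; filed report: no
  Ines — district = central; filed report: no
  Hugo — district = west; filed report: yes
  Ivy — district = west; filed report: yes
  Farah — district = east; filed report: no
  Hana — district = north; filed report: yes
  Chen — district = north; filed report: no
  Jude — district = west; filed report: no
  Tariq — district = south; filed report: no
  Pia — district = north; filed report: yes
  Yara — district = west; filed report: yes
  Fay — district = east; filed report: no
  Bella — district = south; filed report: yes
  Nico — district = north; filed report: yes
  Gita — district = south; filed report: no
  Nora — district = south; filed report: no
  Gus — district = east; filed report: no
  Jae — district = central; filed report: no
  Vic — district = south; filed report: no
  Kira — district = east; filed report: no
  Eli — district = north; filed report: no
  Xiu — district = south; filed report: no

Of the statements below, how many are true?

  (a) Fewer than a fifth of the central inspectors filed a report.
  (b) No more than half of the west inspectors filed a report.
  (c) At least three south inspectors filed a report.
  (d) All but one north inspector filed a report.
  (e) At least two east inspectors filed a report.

(a) central: |A| = 5, |A ∩ B| = 0; needs |A ∩ B| / |A| < 1/5 — true.
(b) west: |A| = 7, |A ∩ B| = 4; needs |A ∩ B| ≤ |A ∖ B| — false.
(c) south: |A| = 9, |A ∩ B| = 2; needs |A ∩ B| ≥ 3 — false.
(d) north: |A| = 9, |A ∩ B| = 4; needs |A ∖ B| = 1 — false.
(e) east: |A| = 6, |A ∩ B| = 1; needs |A ∩ B| ≥ 2 — false.

1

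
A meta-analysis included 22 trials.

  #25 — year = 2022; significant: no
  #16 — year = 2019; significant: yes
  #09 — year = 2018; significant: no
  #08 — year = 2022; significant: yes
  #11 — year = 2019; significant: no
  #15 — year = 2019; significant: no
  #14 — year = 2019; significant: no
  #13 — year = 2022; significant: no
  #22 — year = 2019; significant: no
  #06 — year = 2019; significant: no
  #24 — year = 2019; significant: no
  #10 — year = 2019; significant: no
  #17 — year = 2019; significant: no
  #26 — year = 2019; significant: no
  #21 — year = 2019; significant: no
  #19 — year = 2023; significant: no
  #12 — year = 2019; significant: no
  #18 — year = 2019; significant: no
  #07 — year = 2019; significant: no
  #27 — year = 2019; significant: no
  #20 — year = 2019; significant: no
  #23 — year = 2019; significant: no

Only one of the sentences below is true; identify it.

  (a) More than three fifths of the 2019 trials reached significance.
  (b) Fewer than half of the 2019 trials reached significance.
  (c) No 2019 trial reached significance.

(b)

|A| = 17, |A ∩ B| = 1, |A ∖ B| = 16.
(a) requires |A ∩ B| / |A| > 3/5: false.
(b) requires |A ∩ B| < |A ∖ B|: true.
(c) requires A ∩ B = ∅ (|A ∩ B| = 0): false.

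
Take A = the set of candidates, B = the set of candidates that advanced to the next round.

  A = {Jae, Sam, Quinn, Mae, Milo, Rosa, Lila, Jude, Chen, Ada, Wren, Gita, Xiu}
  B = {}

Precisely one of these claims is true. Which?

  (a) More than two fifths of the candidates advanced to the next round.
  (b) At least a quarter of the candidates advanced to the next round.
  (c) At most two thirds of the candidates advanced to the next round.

|A| = 13, |A ∩ B| = 0, |A ∖ B| = 13.
(a) requires |A ∩ B| / |A| > 2/5: false.
(b) requires |A ∩ B| / |A| ≥ 1/4: false.
(c) requires |A ∩ B| / |A| ≤ 2/3: true.

(c)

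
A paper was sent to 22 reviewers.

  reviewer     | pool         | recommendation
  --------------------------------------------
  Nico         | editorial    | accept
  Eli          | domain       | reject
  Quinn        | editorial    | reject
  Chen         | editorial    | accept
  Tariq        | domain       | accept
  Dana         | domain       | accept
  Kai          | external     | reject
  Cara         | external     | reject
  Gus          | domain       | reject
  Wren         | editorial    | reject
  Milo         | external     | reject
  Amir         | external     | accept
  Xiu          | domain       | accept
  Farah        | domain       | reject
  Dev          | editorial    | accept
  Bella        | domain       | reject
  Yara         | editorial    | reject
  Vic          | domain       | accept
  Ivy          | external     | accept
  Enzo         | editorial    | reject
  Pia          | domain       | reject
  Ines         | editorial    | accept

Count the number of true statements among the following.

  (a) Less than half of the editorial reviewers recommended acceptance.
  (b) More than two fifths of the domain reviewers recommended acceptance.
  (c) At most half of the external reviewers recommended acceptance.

2

(a) editorial: |A| = 8, |A ∩ B| = 4; needs |A ∩ B| < |A ∖ B| — false.
(b) domain: |A| = 9, |A ∩ B| = 4; needs |A ∩ B| / |A| > 2/5 — true.
(c) external: |A| = 5, |A ∩ B| = 2; needs |A ∩ B| ≤ |A ∖ B| — true.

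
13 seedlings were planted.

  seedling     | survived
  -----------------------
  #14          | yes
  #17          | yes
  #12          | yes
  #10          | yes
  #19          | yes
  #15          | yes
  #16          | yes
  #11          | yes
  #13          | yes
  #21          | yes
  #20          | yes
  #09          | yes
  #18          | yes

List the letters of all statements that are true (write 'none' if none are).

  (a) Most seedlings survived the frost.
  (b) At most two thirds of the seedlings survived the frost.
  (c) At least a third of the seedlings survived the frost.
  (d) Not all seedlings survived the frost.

(a), (c)

|A| = 13, |A ∩ B| = 13, |A ∖ B| = 0.
(a) |A ∩ B| > |A ∖ B|: holds.
(b) |A ∩ B| / |A| ≤ 2/3: fails.
(c) |A ∩ B| / |A| ≥ 1/3: holds.
(d) A ⊄ B (|A ∖ B| ≥ 1): fails.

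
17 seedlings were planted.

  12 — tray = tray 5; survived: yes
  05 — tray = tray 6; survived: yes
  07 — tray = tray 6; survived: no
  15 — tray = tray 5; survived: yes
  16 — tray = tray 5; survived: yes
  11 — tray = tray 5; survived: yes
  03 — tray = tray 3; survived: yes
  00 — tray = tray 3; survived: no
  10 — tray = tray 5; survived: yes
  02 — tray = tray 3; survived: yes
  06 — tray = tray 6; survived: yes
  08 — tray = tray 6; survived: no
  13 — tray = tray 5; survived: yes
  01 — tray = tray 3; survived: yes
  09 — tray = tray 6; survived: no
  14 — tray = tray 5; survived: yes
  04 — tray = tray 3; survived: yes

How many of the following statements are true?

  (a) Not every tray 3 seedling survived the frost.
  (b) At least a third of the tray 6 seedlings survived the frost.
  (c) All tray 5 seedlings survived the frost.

3

(a) tray 3: |A| = 5, |A ∩ B| = 4; needs A ⊄ B (|A ∖ B| ≥ 1) — true.
(b) tray 6: |A| = 5, |A ∩ B| = 2; needs |A ∩ B| / |A| ≥ 1/3 — true.
(c) tray 5: |A| = 7, |A ∩ B| = 7; needs A ⊆ B, i.e. every element of A is in B (|A ∖ B| = 0) — true.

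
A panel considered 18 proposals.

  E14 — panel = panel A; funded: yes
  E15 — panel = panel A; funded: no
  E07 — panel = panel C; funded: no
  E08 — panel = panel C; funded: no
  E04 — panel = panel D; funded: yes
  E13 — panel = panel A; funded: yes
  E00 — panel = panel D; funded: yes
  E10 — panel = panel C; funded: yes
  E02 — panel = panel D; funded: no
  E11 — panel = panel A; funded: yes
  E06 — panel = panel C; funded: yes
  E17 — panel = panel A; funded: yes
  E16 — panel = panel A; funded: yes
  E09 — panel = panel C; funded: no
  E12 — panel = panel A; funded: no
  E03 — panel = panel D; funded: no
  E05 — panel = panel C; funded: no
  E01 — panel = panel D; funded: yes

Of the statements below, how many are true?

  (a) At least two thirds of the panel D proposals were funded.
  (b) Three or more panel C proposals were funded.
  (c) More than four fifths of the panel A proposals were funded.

(a) panel D: |A| = 5, |A ∩ B| = 3; needs |A ∩ B| / |A| ≥ 2/3 — false.
(b) panel C: |A| = 6, |A ∩ B| = 2; needs |A ∩ B| ≥ 3 — false.
(c) panel A: |A| = 7, |A ∩ B| = 5; needs |A ∩ B| / |A| > 4/5 — false.

0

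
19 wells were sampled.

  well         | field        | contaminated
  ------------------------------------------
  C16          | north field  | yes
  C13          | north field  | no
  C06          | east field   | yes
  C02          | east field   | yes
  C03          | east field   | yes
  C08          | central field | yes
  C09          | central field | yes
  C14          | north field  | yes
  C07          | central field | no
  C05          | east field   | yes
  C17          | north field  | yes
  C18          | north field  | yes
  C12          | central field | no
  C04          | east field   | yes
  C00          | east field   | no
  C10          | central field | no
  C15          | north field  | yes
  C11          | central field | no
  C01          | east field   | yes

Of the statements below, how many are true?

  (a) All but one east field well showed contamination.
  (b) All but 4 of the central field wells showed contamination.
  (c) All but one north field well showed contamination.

3

(a) east field: |A| = 7, |A ∩ B| = 6; needs |A ∖ B| = 1 — true.
(b) central field: |A| = 6, |A ∩ B| = 2; needs |A ∖ B| = 4 — true.
(c) north field: |A| = 6, |A ∩ B| = 5; needs |A ∖ B| = 1 — true.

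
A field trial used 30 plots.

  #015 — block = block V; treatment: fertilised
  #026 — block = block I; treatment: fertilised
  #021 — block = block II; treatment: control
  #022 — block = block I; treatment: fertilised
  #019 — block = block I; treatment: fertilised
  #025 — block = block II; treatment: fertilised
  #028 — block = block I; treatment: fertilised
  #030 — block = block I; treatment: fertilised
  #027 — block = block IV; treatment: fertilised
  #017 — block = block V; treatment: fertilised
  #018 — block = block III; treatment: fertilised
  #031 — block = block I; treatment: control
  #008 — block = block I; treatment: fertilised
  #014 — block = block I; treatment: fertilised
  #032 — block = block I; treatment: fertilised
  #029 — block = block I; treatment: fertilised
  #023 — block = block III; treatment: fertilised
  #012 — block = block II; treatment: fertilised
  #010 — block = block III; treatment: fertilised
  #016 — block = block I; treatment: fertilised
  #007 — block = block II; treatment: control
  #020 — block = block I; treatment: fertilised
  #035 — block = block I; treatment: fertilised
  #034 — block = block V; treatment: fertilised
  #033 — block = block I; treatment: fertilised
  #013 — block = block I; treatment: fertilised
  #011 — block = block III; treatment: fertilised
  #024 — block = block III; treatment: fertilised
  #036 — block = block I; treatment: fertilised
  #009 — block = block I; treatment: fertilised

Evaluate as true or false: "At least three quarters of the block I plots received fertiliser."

True

Truth condition: |A ∩ B| / |A| ≥ 3/4.
|A| = 17, |A ∩ B| = 16, |A ∖ B| = 1.
|A ∩ B|/|A| = 16/17, so the statement is true.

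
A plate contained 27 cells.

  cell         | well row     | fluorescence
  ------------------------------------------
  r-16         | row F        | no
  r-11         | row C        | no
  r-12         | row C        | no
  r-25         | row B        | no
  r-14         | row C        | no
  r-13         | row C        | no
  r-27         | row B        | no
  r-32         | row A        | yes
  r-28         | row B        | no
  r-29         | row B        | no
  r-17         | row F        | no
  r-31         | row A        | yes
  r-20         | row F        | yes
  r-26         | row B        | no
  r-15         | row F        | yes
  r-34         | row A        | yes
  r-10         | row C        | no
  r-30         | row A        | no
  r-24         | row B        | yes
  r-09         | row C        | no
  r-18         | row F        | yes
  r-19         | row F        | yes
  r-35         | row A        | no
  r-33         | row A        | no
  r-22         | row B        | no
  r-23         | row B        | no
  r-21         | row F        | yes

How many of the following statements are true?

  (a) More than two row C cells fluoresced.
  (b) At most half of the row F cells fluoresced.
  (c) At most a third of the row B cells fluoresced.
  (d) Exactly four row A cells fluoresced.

1

(a) row C: |A| = 6, |A ∩ B| = 0; needs |A ∩ B| > 2 — false.
(b) row F: |A| = 7, |A ∩ B| = 5; needs |A ∩ B| ≤ |A ∖ B| — false.
(c) row B: |A| = 8, |A ∩ B| = 1; needs |A ∩ B| / |A| ≤ 1/3 — true.
(d) row A: |A| = 6, |A ∩ B| = 3; needs |A ∩ B| = 4 — false.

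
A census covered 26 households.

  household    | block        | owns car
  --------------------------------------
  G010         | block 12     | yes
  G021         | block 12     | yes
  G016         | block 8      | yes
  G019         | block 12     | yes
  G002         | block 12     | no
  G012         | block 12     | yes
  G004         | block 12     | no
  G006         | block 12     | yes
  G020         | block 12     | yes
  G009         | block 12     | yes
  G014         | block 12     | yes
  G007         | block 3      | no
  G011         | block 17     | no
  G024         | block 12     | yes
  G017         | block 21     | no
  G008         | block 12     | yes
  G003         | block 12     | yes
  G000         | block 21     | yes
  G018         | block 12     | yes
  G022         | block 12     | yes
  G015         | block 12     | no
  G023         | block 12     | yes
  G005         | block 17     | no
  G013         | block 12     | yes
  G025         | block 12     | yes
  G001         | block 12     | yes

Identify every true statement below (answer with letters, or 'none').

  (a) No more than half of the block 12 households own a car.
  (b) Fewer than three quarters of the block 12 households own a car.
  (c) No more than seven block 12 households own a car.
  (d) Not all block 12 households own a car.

(d)

|A| = 20, |A ∩ B| = 17, |A ∖ B| = 3.
(a) |A ∩ B| ≤ |A ∖ B|: fails.
(b) |A ∩ B| / |A| < 3/4: fails.
(c) |A ∩ B| ≤ 7: fails.
(d) A ⊄ B (|A ∖ B| ≥ 1): holds.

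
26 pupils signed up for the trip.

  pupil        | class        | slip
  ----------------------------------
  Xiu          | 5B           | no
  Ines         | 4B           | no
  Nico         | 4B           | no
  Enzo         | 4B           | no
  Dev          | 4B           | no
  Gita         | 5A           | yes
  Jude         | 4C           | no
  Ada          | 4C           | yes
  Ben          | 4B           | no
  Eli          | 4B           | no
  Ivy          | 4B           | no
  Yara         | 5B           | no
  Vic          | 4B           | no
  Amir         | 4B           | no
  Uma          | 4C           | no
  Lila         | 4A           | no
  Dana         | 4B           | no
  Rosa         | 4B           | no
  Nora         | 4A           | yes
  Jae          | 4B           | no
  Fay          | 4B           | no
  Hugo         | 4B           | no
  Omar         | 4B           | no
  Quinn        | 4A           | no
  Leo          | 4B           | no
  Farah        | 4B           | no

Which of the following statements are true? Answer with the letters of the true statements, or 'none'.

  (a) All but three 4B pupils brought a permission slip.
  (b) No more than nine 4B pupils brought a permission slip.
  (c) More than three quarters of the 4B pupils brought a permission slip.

(b)

|A| = 17, |A ∩ B| = 0, |A ∖ B| = 17.
(a) |A ∖ B| = 3: fails.
(b) |A ∩ B| ≤ 9: holds.
(c) |A ∩ B| / |A| > 3/4: fails.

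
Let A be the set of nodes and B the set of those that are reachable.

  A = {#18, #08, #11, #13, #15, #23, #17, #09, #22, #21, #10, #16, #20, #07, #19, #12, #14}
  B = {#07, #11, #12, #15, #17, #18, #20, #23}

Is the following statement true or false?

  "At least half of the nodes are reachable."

False

The determiner here denotes the relation: |A ∩ B| ≥ |A ∖ B|.
|A| = 17, |A ∩ B| = 8, |A ∖ B| = 9.
8 < 9, so the statement is false.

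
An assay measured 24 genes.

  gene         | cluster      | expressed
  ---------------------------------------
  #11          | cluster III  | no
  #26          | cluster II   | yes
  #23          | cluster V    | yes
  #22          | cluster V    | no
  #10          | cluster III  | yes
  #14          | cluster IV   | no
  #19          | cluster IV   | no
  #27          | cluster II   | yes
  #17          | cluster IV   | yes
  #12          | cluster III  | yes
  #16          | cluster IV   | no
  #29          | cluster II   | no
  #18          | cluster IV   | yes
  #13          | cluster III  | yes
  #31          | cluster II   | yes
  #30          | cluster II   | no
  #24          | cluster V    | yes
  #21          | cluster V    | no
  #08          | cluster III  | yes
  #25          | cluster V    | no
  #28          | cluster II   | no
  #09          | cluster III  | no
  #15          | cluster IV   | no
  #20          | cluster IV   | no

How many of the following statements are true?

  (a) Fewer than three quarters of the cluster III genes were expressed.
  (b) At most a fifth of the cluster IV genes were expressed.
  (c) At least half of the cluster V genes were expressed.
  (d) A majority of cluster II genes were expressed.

1

(a) cluster III: |A| = 6, |A ∩ B| = 4; needs |A ∩ B| / |A| < 3/4 — true.
(b) cluster IV: |A| = 7, |A ∩ B| = 2; needs |A ∩ B| / |A| ≤ 1/5 — false.
(c) cluster V: |A| = 5, |A ∩ B| = 2; needs |A ∩ B| ≥ |A ∖ B| — false.
(d) cluster II: |A| = 6, |A ∩ B| = 3; needs |A ∩ B| > |A ∖ B| — false.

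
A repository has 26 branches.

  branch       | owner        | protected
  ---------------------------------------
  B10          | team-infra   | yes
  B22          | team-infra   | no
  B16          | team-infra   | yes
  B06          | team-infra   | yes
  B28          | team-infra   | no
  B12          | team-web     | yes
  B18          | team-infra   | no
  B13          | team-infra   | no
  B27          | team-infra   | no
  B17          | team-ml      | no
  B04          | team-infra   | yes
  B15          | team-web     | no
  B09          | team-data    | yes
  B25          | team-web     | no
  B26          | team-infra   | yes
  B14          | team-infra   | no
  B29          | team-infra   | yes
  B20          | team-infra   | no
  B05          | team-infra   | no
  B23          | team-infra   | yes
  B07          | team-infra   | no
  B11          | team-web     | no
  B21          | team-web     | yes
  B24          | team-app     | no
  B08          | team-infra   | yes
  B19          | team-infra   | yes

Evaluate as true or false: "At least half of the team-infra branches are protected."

Truth condition: |A ∩ B| ≥ |A ∖ B|.
|A| = 18, |A ∩ B| = 9, |A ∖ B| = 9.
9 = 9, so the statement is true.

True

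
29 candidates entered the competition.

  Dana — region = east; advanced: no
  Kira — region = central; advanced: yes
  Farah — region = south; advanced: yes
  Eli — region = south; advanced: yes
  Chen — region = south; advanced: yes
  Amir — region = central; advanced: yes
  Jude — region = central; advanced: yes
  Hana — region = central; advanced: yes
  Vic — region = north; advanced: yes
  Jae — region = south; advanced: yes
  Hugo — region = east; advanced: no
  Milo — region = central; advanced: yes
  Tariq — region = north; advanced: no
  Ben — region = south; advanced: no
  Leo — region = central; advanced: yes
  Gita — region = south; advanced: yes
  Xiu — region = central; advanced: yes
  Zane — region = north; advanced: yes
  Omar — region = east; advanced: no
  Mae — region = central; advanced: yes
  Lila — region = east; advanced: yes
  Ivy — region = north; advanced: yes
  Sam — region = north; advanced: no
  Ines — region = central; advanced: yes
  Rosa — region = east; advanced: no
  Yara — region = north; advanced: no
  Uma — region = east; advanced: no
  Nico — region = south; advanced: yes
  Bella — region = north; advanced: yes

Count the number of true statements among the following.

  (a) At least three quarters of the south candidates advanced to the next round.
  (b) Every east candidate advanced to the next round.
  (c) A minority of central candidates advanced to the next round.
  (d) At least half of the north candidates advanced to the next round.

2

(a) south: |A| = 7, |A ∩ B| = 6; needs |A ∩ B| / |A| ≥ 3/4 — true.
(b) east: |A| = 6, |A ∩ B| = 1; needs A ⊆ B, i.e. every element of A is in B (|A ∖ B| = 0) — false.
(c) central: |A| = 9, |A ∩ B| = 9; needs |A ∩ B| < |A ∖ B| — false.
(d) north: |A| = 7, |A ∩ B| = 4; needs |A ∩ B| ≥ |A ∖ B| — true.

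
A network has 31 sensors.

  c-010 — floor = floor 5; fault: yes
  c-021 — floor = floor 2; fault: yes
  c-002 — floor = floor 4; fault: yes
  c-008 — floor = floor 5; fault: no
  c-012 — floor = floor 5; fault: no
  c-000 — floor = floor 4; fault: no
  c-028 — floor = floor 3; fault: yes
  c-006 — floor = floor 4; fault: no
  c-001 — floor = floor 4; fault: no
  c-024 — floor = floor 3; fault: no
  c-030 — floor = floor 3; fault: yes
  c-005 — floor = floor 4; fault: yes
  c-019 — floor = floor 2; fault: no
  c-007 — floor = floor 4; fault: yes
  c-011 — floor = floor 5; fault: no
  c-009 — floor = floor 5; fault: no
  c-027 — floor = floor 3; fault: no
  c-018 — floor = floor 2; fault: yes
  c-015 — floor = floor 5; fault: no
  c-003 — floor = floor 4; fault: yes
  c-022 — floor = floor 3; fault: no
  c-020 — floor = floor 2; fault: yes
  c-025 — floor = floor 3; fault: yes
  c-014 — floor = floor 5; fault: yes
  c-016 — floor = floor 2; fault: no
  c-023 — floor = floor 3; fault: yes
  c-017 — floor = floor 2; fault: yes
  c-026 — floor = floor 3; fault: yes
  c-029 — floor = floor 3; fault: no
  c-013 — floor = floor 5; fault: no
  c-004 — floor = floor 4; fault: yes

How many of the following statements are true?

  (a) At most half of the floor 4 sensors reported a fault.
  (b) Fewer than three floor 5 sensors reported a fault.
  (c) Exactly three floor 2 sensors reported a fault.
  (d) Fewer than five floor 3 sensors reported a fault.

1

(a) floor 4: |A| = 8, |A ∩ B| = 5; needs |A ∩ B| ≤ |A ∖ B| — false.
(b) floor 5: |A| = 8, |A ∩ B| = 2; needs |A ∩ B| < 3 — true.
(c) floor 2: |A| = 6, |A ∩ B| = 4; needs |A ∩ B| = 3 — false.
(d) floor 3: |A| = 9, |A ∩ B| = 5; needs |A ∩ B| < 5 — false.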